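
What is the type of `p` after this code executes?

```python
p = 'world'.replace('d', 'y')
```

str.replace() returns str

str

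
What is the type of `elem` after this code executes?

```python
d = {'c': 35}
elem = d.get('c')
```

dict.get() returns the value (int) when key is found

int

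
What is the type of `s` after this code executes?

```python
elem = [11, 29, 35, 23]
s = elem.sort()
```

list.sort() returns None (sorts in place)

NoneType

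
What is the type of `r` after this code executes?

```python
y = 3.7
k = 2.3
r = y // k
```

float // float returns float (floor division preserves float type)

float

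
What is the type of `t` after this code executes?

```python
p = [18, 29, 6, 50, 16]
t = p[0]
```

Indexing a list of ints returns int (p[0] = 18)

int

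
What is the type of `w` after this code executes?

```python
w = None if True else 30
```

Ternary: condition is True, if branch (None) taken → NoneType

NoneType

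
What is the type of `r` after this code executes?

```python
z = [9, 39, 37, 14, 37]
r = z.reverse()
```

list.reverse() returns None

NoneType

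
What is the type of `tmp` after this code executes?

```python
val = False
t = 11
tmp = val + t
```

bool + int returns int (False is 0, so 0 + 11 = 11)

int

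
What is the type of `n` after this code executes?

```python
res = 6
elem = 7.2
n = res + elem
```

int + float returns float (6 + 7.2 = 13.2)

float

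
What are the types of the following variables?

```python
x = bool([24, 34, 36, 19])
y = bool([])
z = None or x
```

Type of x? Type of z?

bool() returns bool; None or <bool> returns the bool

bool, bool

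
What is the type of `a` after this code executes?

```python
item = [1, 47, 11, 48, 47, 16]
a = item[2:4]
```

Slicing a list always returns a list

list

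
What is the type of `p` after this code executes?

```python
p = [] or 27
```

'or' returns first truthy value (27, which is int)

int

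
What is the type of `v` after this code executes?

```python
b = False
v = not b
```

'not' always returns bool

bool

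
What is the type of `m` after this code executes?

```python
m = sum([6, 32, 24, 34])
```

sum() of ints returns int

int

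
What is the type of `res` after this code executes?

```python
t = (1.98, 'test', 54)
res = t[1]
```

Index 1 of tuple is 'test' which is str

str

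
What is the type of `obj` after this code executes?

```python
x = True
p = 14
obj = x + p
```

bool + int returns int (True is 1, so 1 + 14 = 15)

int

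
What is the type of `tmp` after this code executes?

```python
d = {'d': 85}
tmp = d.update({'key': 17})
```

dict.update() returns None

NoneType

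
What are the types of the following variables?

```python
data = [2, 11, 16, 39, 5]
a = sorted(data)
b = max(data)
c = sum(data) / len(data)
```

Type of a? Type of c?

sorted() returns list; int / int returns float

list, float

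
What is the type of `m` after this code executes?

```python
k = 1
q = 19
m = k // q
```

int // int returns int (1 // 19 = 0)

int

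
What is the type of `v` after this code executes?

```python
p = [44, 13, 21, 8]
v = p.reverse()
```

list.reverse() returns None

NoneType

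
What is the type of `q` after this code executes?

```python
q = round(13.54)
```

round() with no ndigits arg returns int

int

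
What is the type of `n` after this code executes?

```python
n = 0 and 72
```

'and' returns the first falsy value (0, which is int)

int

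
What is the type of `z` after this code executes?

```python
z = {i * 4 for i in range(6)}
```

A set comprehension {expr for x in iterable} produces a set

set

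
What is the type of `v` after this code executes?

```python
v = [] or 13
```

'or' returns first truthy value (13, which is int)

int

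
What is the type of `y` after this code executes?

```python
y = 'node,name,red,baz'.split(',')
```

str.split() returns list

list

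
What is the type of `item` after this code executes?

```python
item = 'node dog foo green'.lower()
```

str.lower() returns str

str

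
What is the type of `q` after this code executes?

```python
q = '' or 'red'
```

'or' returns first truthy value ('red', which is str)

str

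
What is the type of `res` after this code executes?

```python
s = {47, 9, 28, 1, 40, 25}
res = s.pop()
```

Popping from a set of ints returns int

int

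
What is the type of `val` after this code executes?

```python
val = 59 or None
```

'or' returns first truthy value (59, int)

int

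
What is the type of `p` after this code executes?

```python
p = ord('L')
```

ord() returns int (Unicode code point)

int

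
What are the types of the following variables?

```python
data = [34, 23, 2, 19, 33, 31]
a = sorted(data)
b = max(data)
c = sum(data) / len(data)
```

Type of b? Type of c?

max of ints returns int; int / int returns float

int, float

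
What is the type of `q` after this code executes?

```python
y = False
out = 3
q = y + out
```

bool + int returns int (False is 0, so 0 + 3 = 3)

int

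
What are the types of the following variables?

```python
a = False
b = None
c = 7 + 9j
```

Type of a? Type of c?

a is bool; c is complex

bool, complex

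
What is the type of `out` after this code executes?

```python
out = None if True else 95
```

Ternary: condition is True, if branch (None) taken → NoneType

NoneType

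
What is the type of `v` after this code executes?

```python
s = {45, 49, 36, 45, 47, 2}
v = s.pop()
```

Popping from a set of ints returns int

int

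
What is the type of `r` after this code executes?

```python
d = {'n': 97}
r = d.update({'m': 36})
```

dict.update() returns None

NoneType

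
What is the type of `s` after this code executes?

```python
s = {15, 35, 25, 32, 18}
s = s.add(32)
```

set.add() returns None (mutates in place)

NoneType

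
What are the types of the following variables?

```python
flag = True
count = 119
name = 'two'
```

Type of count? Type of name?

count is int; name is str

int, str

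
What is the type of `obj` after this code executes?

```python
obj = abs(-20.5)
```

abs() of float returns float

float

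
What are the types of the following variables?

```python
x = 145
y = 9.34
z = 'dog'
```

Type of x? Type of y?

x is int; y is float

int, float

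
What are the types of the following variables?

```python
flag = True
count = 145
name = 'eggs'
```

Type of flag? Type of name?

flag is bool; name is str

bool, str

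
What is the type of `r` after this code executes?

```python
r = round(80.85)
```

round() with no ndigits arg returns int

int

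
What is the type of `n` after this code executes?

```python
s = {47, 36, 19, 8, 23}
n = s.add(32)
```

set.add() returns None (mutates in place)

NoneType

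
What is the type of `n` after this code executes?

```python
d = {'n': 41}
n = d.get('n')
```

dict.get() returns the value (int) when key is found

int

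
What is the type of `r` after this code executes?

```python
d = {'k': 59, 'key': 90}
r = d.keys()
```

.keys() returns a dict_keys view object

dict_keys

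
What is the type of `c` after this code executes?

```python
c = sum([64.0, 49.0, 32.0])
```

sum() of floats returns float

float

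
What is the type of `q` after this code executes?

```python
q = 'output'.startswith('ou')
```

str.startswith() returns bool

bool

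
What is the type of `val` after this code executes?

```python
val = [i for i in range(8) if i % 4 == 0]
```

A list comprehension [...] produces a list

list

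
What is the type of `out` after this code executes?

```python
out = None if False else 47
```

Ternary: condition is False, else branch (47) taken → int

int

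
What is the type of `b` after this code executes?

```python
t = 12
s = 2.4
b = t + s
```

int + float returns float (12 + 2.4 = 14.4)

float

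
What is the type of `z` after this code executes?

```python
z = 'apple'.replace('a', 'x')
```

str.replace() returns str

str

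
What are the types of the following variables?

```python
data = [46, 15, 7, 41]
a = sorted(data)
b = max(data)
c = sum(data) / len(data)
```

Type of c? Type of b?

int / int returns float; max of ints returns int

float, int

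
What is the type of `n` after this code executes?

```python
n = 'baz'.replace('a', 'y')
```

str.replace() returns str

str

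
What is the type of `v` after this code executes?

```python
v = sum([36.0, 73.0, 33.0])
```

sum() of floats returns float

float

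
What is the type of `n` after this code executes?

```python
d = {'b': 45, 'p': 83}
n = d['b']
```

Accessing dict[str, int] with key 'b' returns int value 45

int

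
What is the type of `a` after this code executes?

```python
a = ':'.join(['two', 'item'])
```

str.join() returns str

str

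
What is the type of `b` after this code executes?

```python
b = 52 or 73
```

'or' returns the first truthy value (52, which is int)

int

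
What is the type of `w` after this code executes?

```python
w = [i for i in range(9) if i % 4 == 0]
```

A list comprehension [...] produces a list

list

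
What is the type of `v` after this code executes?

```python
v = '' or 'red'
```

'or' returns first truthy value ('red', which is str)

str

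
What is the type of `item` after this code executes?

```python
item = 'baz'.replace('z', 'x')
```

str.replace() returns str

str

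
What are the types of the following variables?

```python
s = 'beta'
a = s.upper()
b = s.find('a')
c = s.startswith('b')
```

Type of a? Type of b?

str.upper() returns str; str.find() returns int

str, int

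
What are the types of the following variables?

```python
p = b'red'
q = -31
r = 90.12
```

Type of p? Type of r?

p is bytes; r is float

bytes, float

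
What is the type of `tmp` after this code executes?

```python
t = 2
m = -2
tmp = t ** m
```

int ** negative int returns float

float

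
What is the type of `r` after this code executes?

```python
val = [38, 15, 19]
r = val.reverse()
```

list.reverse() returns None

NoneType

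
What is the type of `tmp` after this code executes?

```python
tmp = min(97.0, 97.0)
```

min() of floats returns float

float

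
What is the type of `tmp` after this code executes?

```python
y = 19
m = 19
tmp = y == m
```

Equality comparison returns bool

bool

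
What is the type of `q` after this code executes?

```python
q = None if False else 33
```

Ternary: condition is False, else branch (33) taken → int

int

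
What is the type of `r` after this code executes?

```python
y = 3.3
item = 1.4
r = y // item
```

float // float returns float (floor division preserves float type)

float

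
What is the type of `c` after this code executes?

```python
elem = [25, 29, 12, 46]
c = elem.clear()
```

list.clear() returns None

NoneType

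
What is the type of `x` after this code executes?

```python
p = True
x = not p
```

'not' always returns bool

bool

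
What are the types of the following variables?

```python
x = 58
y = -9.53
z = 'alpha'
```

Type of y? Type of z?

y is float; z is str

float, str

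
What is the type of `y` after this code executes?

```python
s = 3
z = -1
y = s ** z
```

int ** negative int returns float

float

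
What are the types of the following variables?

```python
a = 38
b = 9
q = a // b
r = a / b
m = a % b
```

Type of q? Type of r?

int // int returns int; int / int returns float

int, float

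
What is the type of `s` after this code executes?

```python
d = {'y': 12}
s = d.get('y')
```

dict.get() returns the value (int) when key is found

int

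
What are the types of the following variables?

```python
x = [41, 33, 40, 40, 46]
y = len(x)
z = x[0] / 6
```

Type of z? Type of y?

int / int returns float; len() returns int

float, int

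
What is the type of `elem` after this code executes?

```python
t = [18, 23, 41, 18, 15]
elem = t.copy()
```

list.copy() returns list

list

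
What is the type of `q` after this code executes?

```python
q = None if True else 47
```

Ternary: condition is True, if branch (None) taken → NoneType

NoneType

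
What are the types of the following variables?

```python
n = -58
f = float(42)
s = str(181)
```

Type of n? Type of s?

n is int; s is str

int, str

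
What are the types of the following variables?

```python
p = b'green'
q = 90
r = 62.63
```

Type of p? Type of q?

p is bytes; q is int

bytes, int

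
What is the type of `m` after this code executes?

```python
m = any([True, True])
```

any() returns bool

bool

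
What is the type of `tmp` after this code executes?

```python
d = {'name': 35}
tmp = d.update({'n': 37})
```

dict.update() returns None

NoneType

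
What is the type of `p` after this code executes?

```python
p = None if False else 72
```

Ternary: condition is False, else branch (72) taken → int

int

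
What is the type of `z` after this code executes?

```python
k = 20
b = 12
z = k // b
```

int // int returns int (20 // 12 = 1)

int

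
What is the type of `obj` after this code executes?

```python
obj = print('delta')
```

print() returns None

NoneType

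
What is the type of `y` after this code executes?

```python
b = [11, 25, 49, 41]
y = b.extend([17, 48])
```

list.extend() returns None

NoneType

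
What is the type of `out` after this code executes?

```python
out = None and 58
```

'and' returns first falsy value (None)

NoneType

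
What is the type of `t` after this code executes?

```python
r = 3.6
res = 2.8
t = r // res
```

float // float returns float (floor division preserves float type)

float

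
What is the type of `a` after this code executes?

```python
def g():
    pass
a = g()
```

A function with no return statement returns None

NoneType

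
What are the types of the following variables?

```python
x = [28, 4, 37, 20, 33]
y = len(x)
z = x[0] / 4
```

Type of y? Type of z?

len() returns int; int / int returns float

int, float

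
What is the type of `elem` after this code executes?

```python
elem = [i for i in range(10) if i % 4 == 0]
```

A list comprehension [...] produces a list

list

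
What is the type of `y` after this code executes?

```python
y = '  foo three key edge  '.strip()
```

str.strip() returns str

str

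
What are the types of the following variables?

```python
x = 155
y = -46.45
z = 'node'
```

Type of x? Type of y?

x is int; y is float

int, float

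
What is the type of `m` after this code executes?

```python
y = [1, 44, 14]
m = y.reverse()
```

list.reverse() returns None

NoneType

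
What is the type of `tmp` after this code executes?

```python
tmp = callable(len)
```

callable() returns bool

bool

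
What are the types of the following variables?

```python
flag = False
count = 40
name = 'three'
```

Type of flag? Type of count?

flag is bool; count is int

bool, int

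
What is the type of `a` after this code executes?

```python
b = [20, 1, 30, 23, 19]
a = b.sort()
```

list.sort() returns None (sorts in place)

NoneType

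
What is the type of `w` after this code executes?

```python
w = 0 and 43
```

'and' returns the first falsy value (0, which is int)

int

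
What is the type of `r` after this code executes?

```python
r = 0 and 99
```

'and' returns the first falsy value (0, which is int)

int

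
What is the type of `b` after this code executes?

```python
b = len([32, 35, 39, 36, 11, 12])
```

len() always returns int

int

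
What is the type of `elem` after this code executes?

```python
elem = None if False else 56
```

Ternary: condition is False, else branch (56) taken → int

int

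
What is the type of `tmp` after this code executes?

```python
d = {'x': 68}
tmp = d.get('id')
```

dict.get() returns None when key 'id' is not found and no default given

NoneType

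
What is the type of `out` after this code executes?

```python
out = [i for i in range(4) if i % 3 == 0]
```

A list comprehension [...] produces a list

list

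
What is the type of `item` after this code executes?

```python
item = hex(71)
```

hex() returns str representation

str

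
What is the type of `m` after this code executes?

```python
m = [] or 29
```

'or' returns first truthy value (29, which is int)

int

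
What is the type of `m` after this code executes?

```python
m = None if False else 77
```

Ternary: condition is False, else branch (77) taken → int

int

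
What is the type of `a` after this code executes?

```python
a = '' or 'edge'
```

'or' returns first truthy value ('edge', which is str)

str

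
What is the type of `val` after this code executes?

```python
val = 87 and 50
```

'and' returns the last value when all truthy (50, which is int)

int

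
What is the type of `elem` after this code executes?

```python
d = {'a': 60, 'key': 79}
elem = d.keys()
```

.keys() returns a dict_keys view object

dict_keys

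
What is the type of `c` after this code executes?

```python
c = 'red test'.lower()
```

str.lower() returns str

str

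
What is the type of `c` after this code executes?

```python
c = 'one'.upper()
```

str.upper() returns str

str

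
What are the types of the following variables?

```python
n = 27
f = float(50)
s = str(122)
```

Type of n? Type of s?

n is int; s is str

int, str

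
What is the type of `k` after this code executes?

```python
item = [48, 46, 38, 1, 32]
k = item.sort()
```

list.sort() returns None (sorts in place)

NoneType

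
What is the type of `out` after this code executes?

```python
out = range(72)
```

range() returns a range object

range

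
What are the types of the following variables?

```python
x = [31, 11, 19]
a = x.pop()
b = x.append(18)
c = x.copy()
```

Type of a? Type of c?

list.pop() returns the element (int); list.copy() returns list

int, list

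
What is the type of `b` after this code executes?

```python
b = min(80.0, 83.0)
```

min() of floats returns float

float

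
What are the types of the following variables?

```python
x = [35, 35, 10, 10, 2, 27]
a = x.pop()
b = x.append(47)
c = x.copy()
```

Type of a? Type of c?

list.pop() returns the element (int); list.copy() returns list

int, list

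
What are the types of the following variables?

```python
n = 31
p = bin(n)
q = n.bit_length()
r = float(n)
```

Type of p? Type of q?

bin() returns str; int.bit_length() returns int

str, int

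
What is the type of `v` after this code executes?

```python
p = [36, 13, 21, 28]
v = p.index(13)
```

list.index() returns int

int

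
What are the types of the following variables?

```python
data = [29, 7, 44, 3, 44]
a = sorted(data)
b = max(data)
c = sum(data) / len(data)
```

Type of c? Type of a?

int / int returns float; sorted() returns list

float, list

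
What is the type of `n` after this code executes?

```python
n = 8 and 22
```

'and' returns the last value when all truthy (22, which is int)

int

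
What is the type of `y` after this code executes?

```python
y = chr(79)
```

chr() returns str (single character)

str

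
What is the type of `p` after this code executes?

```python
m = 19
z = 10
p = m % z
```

int % int returns int (19 % 10 = 9)

int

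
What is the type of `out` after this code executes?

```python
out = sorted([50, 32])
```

sorted() always returns list

list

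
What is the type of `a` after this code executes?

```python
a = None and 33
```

'and' returns first falsy value (None)

NoneType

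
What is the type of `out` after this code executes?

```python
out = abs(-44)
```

abs() of int returns int

int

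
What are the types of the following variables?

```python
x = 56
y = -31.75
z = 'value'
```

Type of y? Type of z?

y is float; z is str

float, str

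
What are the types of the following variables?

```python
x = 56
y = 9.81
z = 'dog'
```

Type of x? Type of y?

x is int; y is float

int, float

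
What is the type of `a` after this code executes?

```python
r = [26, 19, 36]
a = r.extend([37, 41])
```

list.extend() returns None

NoneType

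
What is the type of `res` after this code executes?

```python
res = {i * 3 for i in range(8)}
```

A set comprehension {expr for x in iterable} produces a set

set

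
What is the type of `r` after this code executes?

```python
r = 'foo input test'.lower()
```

str.lower() returns str

str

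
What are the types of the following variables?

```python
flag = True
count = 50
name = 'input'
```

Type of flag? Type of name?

flag is bool; name is str

bool, str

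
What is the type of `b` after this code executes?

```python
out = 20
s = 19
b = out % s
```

int % int returns int (20 % 19 = 1)

int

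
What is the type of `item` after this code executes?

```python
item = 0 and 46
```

'and' returns the first falsy value (0, which is int)

int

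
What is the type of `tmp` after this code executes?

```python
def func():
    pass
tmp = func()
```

A function with no return statement returns None

NoneType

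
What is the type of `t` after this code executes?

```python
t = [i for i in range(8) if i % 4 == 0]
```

A list comprehension [...] produces a list

list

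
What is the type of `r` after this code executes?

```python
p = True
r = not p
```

'not' always returns bool

bool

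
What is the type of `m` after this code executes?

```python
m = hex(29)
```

hex() returns str representation

str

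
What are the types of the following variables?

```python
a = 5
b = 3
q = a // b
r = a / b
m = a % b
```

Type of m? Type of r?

int % int returns int; int / int returns float

int, float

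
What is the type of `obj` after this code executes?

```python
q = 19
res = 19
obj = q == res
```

Equality comparison returns bool

bool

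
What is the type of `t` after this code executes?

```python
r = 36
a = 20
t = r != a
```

Comparison operators return bool

bool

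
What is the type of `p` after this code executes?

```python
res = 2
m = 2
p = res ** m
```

int ** positive int returns int (2 ** 2 = 4)

int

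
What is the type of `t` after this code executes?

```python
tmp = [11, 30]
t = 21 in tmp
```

'in' operator returns bool

bool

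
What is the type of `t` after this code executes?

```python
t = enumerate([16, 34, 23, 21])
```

enumerate() returns an enumerate iterator object

enumerate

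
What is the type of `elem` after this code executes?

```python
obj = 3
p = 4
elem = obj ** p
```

int ** positive int returns int (3 ** 4 = 81)

int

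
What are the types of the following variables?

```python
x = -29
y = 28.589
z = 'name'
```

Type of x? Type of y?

x is int; y is float

int, float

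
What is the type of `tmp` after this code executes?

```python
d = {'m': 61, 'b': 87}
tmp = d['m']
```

Accessing dict[str, int] with key 'm' returns int value 61

int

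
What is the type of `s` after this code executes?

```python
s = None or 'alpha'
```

'or' with None returns the other value ('alpha', str)

str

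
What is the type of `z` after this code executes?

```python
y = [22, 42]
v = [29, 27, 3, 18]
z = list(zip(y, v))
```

list(zip(...)) returns a list of tuples

list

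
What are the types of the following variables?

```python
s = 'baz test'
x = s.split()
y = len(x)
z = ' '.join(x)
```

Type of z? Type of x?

str.join() returns str; str.split() returns list

str, list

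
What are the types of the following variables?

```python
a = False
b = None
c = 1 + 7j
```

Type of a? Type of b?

a is bool; b is NoneType

bool, NoneType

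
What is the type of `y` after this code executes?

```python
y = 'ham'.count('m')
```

str.count() returns int

int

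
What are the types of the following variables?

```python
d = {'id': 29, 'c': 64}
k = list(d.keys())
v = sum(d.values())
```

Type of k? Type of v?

list(...) returns list; sum of int values returns int

list, int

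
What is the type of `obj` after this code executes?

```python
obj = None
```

None has type NoneType

NoneType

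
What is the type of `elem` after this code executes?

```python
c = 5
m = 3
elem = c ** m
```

int ** positive int returns int (5 ** 3 = 125)

int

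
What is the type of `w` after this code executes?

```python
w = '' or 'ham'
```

'or' returns first truthy value ('ham', which is str)

str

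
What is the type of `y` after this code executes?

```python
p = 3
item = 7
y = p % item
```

int % int returns int (3 % 7 = 3)

int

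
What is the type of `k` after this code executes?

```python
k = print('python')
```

print() returns None

NoneType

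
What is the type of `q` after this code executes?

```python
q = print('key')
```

print() returns None

NoneType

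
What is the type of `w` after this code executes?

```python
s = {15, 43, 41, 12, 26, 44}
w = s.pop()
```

Popping from a set of ints returns int

int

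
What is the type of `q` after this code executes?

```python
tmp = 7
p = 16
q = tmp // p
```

int // int returns int (7 // 16 = 0)

int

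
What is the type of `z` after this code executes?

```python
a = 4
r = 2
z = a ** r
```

int ** positive int returns int (4 ** 2 = 16)

int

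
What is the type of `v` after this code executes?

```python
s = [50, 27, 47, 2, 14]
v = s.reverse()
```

list.reverse() returns None

NoneType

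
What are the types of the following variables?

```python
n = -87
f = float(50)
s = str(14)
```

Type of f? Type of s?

f is float; s is str

float, str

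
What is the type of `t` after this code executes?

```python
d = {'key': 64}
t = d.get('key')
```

dict.get() returns the value (int) when key is found

int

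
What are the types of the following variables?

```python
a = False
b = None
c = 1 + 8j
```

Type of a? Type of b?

a is bool; b is NoneType

bool, NoneType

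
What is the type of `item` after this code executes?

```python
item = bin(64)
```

bin() returns str representation

str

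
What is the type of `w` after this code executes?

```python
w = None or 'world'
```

'or' with None returns the other value ('world', str)

str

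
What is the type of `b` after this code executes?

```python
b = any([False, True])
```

any() returns bool

bool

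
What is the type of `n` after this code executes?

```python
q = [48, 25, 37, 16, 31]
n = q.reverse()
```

list.reverse() returns None

NoneType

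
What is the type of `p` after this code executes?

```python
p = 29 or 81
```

'or' returns the first truthy value (29, which is int)

int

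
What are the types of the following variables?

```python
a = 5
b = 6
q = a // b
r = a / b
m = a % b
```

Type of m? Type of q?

int % int returns int; int // int returns int

int, int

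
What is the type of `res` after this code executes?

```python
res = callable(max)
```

callable() returns bool

bool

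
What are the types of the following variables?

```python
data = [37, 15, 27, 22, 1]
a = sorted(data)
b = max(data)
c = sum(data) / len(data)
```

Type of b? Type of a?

max of ints returns int; sorted() returns list

int, list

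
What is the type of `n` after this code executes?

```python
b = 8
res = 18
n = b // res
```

int // int returns int (8 // 18 = 0)

int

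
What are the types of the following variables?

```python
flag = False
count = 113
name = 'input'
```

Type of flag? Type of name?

flag is bool; name is str

bool, str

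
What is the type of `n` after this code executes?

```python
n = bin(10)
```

bin() returns str representation

str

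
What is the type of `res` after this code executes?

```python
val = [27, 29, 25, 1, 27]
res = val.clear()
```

list.clear() returns None

NoneType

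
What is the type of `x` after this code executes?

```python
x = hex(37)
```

hex() returns str representation

str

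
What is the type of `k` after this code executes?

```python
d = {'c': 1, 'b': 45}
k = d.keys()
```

.keys() returns a dict_keys view object

dict_keys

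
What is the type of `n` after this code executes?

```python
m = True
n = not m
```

'not' always returns bool

bool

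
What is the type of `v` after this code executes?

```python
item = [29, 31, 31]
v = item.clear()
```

list.clear() returns None

NoneType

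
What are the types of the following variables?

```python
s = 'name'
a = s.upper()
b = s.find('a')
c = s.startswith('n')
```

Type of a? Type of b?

str.upper() returns str; str.find() returns int

str, int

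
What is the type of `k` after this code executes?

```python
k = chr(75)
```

chr() returns str (single character)

str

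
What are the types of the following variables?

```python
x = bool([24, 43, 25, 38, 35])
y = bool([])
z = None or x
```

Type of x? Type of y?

bool() returns bool; bool() returns bool

bool, bool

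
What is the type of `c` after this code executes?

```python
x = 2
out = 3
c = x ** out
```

int ** positive int returns int (2 ** 3 = 8)

int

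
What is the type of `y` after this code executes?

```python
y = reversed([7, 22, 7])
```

reversed() on a list returns a list_reverseiterator

list_reverseiterator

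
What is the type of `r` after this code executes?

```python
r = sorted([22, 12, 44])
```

sorted() always returns list

list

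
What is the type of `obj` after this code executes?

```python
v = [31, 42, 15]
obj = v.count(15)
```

list.count() returns int

int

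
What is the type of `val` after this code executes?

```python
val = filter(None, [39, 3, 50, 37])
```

filter() returns a filter iterator object

filter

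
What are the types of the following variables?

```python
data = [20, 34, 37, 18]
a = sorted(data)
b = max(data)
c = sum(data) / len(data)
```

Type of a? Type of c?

sorted() returns list; int / int returns float

list, float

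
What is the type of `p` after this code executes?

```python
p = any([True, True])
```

any() returns bool

bool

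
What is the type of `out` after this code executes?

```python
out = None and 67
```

'and' returns first falsy value (None)

NoneType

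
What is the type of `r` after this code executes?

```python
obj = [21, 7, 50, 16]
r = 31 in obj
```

'in' operator returns bool

bool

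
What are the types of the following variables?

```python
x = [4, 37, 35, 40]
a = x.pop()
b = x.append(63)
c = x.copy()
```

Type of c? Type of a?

list.copy() returns list; list.pop() returns the element (int)

list, int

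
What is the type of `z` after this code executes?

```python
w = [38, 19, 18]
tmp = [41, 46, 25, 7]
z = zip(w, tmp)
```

zip() returns a zip iterator object

zip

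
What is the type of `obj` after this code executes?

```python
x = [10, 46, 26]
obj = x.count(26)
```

list.count() returns int

int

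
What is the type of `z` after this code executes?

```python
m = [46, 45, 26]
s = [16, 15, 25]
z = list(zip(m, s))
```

list(zip(...)) returns a list of tuples

list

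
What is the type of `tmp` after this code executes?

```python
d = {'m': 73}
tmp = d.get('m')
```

dict.get() returns the value (int) when key is found

int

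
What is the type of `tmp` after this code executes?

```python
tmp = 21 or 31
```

'or' returns the first truthy value (21, which is int)

int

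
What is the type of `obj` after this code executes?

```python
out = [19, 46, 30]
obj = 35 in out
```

'in' operator returns bool

bool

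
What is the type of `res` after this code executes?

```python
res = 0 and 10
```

'and' returns the first falsy value (0, which is int)

int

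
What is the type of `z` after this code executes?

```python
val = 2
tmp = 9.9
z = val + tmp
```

int + float returns float (2 + 9.9 = 11.9)

float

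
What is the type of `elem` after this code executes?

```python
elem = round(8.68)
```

round() with no ndigits arg returns int

int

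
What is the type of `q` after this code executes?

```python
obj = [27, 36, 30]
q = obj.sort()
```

list.sort() returns None (sorts in place)

NoneType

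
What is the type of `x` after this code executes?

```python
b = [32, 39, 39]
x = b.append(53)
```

list.append() returns None (mutates in place)

NoneType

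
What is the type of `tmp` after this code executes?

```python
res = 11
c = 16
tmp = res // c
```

int // int returns int (11 // 16 = 0)

int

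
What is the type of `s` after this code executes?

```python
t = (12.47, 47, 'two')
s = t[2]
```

Index 2 of tuple is 'two' which is str

str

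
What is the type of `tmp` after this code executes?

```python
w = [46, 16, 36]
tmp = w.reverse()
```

list.reverse() returns None

NoneType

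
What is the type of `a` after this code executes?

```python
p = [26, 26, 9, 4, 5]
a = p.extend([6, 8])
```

list.extend() returns None

NoneType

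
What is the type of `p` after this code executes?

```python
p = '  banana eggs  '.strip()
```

str.strip() returns str

str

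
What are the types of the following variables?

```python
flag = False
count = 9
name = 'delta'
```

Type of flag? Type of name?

flag is bool; name is str

bool, str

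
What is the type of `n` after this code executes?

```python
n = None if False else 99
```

Ternary: condition is False, else branch (99) taken → int

int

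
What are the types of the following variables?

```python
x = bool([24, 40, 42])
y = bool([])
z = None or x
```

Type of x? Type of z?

bool() returns bool; None or <bool> returns the bool

bool, bool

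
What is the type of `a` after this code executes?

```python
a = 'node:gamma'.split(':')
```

str.split() returns list

list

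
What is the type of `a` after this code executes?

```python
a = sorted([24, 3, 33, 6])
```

sorted() always returns list

list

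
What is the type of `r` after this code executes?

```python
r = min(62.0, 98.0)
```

min() of floats returns float

float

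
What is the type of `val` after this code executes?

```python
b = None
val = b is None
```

'is' comparison returns bool

bool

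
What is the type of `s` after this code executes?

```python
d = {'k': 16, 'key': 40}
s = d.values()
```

.values() returns a dict_values view object

dict_values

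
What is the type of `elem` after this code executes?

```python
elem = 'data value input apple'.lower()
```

str.lower() returns str

str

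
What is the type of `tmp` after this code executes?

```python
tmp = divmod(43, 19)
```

divmod() returns a tuple (quotient, remainder)

tuple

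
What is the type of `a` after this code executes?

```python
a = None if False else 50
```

Ternary: condition is False, else branch (50) taken → int

int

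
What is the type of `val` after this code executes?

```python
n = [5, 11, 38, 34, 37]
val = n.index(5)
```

list.index() returns int

int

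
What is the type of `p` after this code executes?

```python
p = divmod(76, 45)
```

divmod() returns a tuple (quotient, remainder)

tuple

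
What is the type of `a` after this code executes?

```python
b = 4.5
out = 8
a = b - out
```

float - int returns float (4.5 - 8 = -3.5)

float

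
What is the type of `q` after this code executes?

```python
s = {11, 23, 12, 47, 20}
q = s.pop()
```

Popping from a set of ints returns int

int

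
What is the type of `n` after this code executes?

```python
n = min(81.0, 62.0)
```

min() of floats returns float

float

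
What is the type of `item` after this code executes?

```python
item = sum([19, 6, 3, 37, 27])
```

sum() of ints returns int

int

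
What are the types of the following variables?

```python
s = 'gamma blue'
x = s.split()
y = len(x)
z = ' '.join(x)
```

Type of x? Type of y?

str.split() returns list; len() returns int

list, int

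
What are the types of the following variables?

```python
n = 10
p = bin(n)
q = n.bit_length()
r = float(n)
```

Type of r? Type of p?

float() returns float; bin() returns str

float, str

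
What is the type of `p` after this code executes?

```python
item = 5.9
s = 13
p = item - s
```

float - int returns float (5.9 - 13 = -7.1)

float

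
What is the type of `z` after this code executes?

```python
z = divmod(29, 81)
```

divmod() returns a tuple (quotient, remainder)

tuple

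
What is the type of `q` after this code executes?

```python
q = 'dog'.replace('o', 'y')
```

str.replace() returns str

str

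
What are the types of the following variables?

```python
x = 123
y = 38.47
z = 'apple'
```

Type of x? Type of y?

x is int; y is float

int, float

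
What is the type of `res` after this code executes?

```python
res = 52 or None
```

'or' returns first truthy value (52, int)

int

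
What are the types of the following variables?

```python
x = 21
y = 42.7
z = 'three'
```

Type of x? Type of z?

x is int; z is str

int, str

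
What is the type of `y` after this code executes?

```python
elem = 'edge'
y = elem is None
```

'is' comparison returns bool

bool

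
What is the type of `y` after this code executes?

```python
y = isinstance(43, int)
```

isinstance() returns bool

bool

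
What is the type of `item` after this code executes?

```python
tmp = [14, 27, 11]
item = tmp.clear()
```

list.clear() returns None

NoneType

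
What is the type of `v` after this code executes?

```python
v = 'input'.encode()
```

str.encode() returns bytes

bytes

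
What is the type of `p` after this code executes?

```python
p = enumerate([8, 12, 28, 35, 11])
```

enumerate() returns an enumerate iterator object

enumerate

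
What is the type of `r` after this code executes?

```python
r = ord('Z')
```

ord() returns int (Unicode code point)

int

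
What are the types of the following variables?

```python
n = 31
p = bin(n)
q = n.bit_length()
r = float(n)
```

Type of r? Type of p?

float() returns float; bin() returns str

float, str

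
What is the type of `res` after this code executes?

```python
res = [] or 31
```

'or' returns first truthy value (31, which is int)

int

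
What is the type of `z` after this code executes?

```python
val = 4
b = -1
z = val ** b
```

int ** negative int returns float

float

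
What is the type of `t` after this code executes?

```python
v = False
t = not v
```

'not' always returns bool

bool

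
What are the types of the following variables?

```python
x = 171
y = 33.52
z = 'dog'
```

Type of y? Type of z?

y is float; z is str

float, str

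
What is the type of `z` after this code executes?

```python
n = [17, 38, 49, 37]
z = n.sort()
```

list.sort() returns None (sorts in place)

NoneType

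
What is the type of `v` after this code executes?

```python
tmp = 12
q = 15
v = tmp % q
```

int % int returns int (12 % 15 = 12)

int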